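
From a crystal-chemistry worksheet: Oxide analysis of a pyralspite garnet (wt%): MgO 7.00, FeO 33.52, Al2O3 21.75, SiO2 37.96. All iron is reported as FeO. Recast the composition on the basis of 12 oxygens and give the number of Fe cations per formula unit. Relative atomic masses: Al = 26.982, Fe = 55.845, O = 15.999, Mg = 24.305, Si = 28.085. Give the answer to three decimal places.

2.201 Fe apfu

7.00 wt% MgO ÷ 40.304 g/mol = 0.17368 mol, giving 0.17368 Mg and 0.17368 O.
33.52 wt% FeO ÷ 71.844 g/mol = 0.46657 mol, giving 0.46657 Fe and 0.46657 O.
21.75 wt% Al2O3 ÷ 101.961 g/mol = 0.21332 mol, giving 0.42664 Al and 0.63996 O.
37.96 wt% SiO2 ÷ 60.083 g/mol = 0.63179 mol, giving 0.63179 Si and 1.26358 O.
Oxygen sums to 2.54379; scaling by 12/2.54379 = 4.71737 puts the formula on 12 O.
Fe: 0.46657 × 4.71737 = 2.201 atoms per formula unit.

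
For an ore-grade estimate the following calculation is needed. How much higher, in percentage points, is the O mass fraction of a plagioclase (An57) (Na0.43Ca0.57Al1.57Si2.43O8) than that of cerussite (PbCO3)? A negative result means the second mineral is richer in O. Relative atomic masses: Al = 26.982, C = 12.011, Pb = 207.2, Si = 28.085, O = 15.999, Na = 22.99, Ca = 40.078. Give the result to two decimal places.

First mineral: 127.992 g O in 271.330 g formula = 47.17 wt% O.
Second mineral: 47.997 g O in 267.208 g formula = 17.96 wt% O.
47.17% − 17.96% gives a difference of 29.21 percentage points.

29.21 percentage points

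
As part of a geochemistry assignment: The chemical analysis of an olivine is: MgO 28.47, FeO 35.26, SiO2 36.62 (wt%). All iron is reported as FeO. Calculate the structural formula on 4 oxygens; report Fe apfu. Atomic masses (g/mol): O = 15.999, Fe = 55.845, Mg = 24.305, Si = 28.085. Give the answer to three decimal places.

28.47 wt% MgO ÷ 40.304 g/mol = 0.70638 mol, giving 0.70638 Mg and 0.70638 O.
35.26 wt% FeO ÷ 71.844 g/mol = 0.49079 mol, giving 0.49079 Fe and 0.49079 O.
36.62 wt% SiO2 ÷ 60.083 g/mol = 0.60949 mol, giving 0.60949 Si and 1.21898 O.
Oxygen sums to 2.41615; scaling by 4/2.41615 = 1.65553 puts the formula on 4 O.
Fe: 0.49079 × 1.65553 = 0.813 atoms per formula unit.

0.813 Fe apfu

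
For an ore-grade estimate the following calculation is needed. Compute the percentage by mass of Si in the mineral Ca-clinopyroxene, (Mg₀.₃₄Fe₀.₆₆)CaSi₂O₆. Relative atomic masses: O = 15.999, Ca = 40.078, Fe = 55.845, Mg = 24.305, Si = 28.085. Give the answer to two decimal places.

23.66 wt%

M((Mg₀.₃₄Fe₀.₆₆)CaSi₂O₆) = 237.363 g/mol.
Si contributes 2 × 28.085 = 56.170 g per mole.
56.170/237.363 = 0.2366 → 23.66%.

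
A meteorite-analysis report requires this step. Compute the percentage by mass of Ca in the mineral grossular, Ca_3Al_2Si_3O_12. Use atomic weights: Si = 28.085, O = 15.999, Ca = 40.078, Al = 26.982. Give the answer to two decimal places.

26.69 weight percent

Molar mass of Ca_3Al_2Si_3O_12: 3·40.078 + 2·26.982 + 3·28.085 + 12·15.999 = 450.441 g/mol.
Mass of Ca per formula unit: 3 × 40.078 = 120.234 g.
Weight fraction Ca = 120.234 / 450.441 = 0.2669.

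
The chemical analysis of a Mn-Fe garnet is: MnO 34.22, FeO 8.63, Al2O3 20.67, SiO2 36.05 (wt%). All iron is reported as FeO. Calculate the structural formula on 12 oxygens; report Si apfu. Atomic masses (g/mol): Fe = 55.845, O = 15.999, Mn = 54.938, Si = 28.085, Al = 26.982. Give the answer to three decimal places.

2.987 Si apfu

MnO (M=70.937): mol = 0.48240; Mn = 0.48240, O = 0.48240.
FeO (M=71.844): mol = 0.12012; Fe = 0.12012, O = 0.12012.
Al2O3 (M=101.961): mol = 0.20272; Al = 0.40544, O = 0.60816.
SiO2 (M=60.083): mol = 0.60000; Si = 0.60000, O = 1.20000.
ΣO = 2.41068; factor = 12/ΣO = 4.97785.
Si apfu = 0.60000 × 4.97785 = 2.987.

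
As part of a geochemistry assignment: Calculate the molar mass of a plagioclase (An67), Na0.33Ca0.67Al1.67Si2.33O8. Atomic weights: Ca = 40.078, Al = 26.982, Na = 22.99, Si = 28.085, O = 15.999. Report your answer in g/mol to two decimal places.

272.93 g/mol

The formula mass is the sum 0.33×22.99 + 0.67×40.078 + 1.67×26.982 + 2.33×28.085 + 8×15.999.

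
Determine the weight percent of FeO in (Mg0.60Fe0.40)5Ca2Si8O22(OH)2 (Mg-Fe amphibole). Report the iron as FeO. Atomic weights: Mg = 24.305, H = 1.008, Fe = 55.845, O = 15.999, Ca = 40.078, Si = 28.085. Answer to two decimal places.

Molar mass of (Mg0.60Fe0.40)5Ca2Si8O22(OH)2 = 3·24.305 + 2·55.845 + 2·40.078 + 8·28.085 + 24·15.999 + 2·1.008 = 875.433 g/mol.
Each formula unit contains 2 Fe, equivalent to 2/1 = 2.0000 mol FeO.
M(FeO) = 1×55.845 + 1×15.999 = 71.844 g/mol.
Mass of FeO per formula unit = 2.0000 × 71.844 = 143.688 g.
FeO wt% = 143.688 / 875.433 × 100 = 16.41%.

16.41 wt%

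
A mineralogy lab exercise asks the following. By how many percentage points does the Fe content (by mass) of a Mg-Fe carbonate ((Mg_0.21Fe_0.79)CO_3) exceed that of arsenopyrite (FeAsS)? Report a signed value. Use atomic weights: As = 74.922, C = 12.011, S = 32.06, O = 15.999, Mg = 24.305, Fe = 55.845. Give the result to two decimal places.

6.09 percentage points

Fe in (Mg_0.21Fe_0.79)CO_3: molar mass 109.230 g/mol; 0.79×55.845 = 44.118 g → 40.39 wt%.
Fe in FeAsS: molar mass 162.827 g/mol; 1×55.845 = 55.845 g → 34.30 wt%.
Difference = 40.39 − 34.30 = 6.09 percentage points.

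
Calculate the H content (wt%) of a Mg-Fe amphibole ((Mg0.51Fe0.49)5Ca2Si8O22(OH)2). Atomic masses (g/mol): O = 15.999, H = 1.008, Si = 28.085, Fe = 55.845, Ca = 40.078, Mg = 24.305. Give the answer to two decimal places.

M((Mg0.51Fe0.49)5Ca2Si8O22(OH)2) = 889.626 g/mol.
H contributes 2 × 1.008 = 2.016 g per mole.
2.016/889.626 = 0.0023 → 0.23%.

0.23 wt%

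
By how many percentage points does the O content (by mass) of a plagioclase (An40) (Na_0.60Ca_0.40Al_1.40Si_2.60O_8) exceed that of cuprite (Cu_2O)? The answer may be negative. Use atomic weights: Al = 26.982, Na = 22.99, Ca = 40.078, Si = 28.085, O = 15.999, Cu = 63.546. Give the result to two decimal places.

O in Na_0.60Ca_0.40Al_1.40Si_2.60O_8: molar mass 268.613 g/mol; 8×15.999 = 127.992 g → 47.65 wt%.
O in Cu_2O: molar mass 143.091 g/mol; 1×15.999 = 15.999 g → 11.18 wt%.
Difference = 47.65 − 11.18 = 36.47 percentage points.

36.47 percentage points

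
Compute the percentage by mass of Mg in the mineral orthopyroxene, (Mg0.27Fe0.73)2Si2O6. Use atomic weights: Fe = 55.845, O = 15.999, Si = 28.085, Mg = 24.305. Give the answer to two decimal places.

Molar mass of (Mg0.27Fe0.73)2Si2O6: 0.54×24.305 + 1.46×55.845 + 2×28.085 + 6×15.999 = 246.822 g/mol.
Mass of Mg per formula unit: 0.54 × 24.305 = 13.125 g.
Weight fraction Mg = 13.125 / 246.822 = 0.0532.

5.32 mass %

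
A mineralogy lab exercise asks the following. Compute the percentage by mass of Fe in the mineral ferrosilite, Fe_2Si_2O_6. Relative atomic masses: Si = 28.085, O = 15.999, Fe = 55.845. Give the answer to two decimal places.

M(Fe_2Si_2O_6) = 263.854 g/mol.
Fe contributes 2 × 55.845 = 111.690 g per mole.
111.690/263.854 = 0.4233 → 42.33%.

42.33 mass %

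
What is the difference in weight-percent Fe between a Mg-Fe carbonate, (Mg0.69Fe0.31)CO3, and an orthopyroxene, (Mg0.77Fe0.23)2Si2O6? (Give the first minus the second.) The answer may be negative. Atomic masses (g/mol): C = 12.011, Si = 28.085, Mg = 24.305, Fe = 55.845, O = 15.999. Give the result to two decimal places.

First mineral: 17.312 g Fe in 94.090 g formula = 18.40 wt% Fe.
Second mineral: 25.689 g Fe in 215.282 g formula = 11.93 wt% Fe.
18.40% − 11.93% gives a difference of 6.47 percentage points.

6.47 percentage points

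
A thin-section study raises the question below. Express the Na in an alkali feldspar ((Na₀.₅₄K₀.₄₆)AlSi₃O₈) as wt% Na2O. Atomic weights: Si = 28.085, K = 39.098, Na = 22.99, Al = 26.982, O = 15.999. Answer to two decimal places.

6.21 wt%

Molar mass of (Na₀.₅₄K₀.₄₆)AlSi₃O₈ = 0.54·22.99 + 0.46·39.098 + 1·26.982 + 3·28.085 + 8·15.999 = 269.629 g/mol.
Each formula unit contains 0.54 Na, equivalent to 0.54/2 = 0.2700 mol Na2O.
M(Na2O) = 2×22.99 + 1×15.999 = 61.979 g/mol.
Mass of Na2O per formula unit = 0.2700 × 61.979 = 16.734 g.
Na2O wt% = 16.734 / 269.629 × 100 = 6.21%.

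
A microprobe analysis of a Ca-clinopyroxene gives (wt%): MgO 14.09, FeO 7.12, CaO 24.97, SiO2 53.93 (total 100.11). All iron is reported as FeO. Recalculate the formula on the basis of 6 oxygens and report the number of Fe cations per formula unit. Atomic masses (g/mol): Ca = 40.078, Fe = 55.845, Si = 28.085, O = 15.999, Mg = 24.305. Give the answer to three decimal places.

14.09 wt% MgO ÷ 40.304 g/mol = 0.34959 mol, giving 0.34959 Mg and 0.34959 O.
7.12 wt% FeO ÷ 71.844 g/mol = 0.09910 mol, giving 0.09910 Fe and 0.09910 O.
24.97 wt% CaO ÷ 56.077 g/mol = 0.44528 mol, giving 0.44528 Ca and 0.44528 O.
53.93 wt% SiO2 ÷ 60.083 g/mol = 0.89759 mol, giving 0.89759 Si and 1.79518 O.
Oxygen sums to 2.68915; scaling by 6/2.68915 = 2.23119 puts the formula on 6 O.
Fe: 0.09910 × 2.23119 = 0.221 atoms per formula unit.

0.221 Fe apfu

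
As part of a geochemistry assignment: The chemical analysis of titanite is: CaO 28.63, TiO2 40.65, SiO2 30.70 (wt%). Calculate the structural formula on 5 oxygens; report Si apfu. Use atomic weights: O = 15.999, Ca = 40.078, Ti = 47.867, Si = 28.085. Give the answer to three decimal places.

28.63 wt% CaO ÷ 56.077 g/mol = 0.51055 mol, giving 0.51055 Ca and 0.51055 O.
40.65 wt% TiO2 ÷ 79.865 g/mol = 0.50898 mol, giving 0.50898 Ti and 1.01796 O.
30.70 wt% SiO2 ÷ 60.083 g/mol = 0.51096 mol, giving 0.51096 Si and 1.02192 O.
Oxygen sums to 2.55043; scaling by 5/2.55043 = 1.96045 puts the formula on 5 O.
Si: 0.51096 × 1.96045 = 1.002 atoms per formula unit.

1.002 Si apfu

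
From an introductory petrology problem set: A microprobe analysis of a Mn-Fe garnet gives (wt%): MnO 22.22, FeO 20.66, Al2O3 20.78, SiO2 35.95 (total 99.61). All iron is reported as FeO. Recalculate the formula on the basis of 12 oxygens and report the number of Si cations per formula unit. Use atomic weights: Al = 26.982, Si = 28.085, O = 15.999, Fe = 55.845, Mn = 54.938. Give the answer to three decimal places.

2.981 Si apfu

MnO (M=70.937): mol = 0.31324; Mn = 0.31324, O = 0.31324.
FeO (M=71.844): mol = 0.28757; Fe = 0.28757, O = 0.28757.
Al2O3 (M=101.961): mol = 0.20380; Al = 0.40760, O = 0.61140.
SiO2 (M=60.083): mol = 0.59834; Si = 0.59834, O = 1.19668.
ΣO = 2.40889; factor = 12/ΣO = 4.98155.
Si apfu = 0.59834 × 4.98155 = 2.981.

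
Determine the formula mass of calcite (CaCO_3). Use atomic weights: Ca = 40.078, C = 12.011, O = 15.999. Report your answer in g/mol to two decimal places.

M = 1*40.078 + 1*12.011 + 3*15.999

100.09 g/mol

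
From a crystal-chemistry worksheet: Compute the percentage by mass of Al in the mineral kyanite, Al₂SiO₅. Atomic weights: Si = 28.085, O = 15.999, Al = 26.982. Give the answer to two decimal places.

33.30 mass %

M(Al₂SiO₅) = 162.044 g/mol.
Al contributes 2 × 26.982 = 53.964 g per mole.
53.964/162.044 = 0.3330 → 33.30%.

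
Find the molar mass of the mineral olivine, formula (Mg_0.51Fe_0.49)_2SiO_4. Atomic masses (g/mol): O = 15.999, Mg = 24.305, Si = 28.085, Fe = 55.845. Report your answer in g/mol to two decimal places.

171.60 g/mol

The formula mass is the sum 1.02*24.305 + 0.98*55.845 + 1*28.085 + 4*15.999.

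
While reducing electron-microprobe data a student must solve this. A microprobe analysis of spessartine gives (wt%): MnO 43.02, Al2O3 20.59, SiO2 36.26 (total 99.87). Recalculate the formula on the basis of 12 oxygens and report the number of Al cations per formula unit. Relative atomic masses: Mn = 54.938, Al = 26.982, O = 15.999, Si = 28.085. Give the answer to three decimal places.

2.003 Al apfu

43.02 wt% MnO ÷ 70.937 g/mol = 0.60645 mol, giving 0.60645 Mn and 0.60645 O.
20.59 wt% Al2O3 ÷ 101.961 g/mol = 0.20194 mol, giving 0.40388 Al and 0.60582 O.
36.26 wt% SiO2 ÷ 60.083 g/mol = 0.60350 mol, giving 0.60350 Si and 1.20700 O.
Oxygen sums to 2.41927; scaling by 12/2.41927 = 4.96017 puts the formula on 12 O.
Al: 0.40388 × 4.96017 = 2.003 atoms per formula unit.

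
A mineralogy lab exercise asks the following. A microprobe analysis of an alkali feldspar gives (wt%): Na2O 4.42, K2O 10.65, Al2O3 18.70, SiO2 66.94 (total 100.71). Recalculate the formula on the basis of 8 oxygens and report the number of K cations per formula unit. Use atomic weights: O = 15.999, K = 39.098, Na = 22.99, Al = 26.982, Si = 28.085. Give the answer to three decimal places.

0.611 K apfu

Na2O: 4.42/61.979 = 0.07131 mol → 0.14262 mol Na, 0.07131 mol O.
K2O: 10.65/94.195 = 0.11306 mol → 0.22612 mol K, 0.11306 mol O.
Al2O3: 18.70/101.961 = 0.18340 mol → 0.36680 mol Al, 0.55020 mol O.
SiO2: 66.94/60.083 = 1.11413 mol → 1.11413 mol Si, 2.22826 mol O.
Total oxygen = 2.96283 mol. Normalization factor = 8/2.96283 = 2.70012.
K per 8 O = 0.22612 × 2.70012 = 0.611.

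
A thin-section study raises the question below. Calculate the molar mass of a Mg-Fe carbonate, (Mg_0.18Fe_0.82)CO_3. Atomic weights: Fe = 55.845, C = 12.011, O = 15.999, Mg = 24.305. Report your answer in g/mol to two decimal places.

Mg: 0.18 × 24.305 = 4.3749
Fe: 0.82 × 55.845 = 45.7929
C: 1 × 12.011 = 12.0110
O: 3 × 15.999 = 47.9970
Summing the contributions gives the formula mass.

110.18 g/mol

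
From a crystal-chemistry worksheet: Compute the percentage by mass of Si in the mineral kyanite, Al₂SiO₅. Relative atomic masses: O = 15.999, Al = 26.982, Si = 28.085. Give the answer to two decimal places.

17.33 mass %

M(Al₂SiO₅) = 162.044 g/mol.
Si contributes 1 × 28.085 = 28.085 g per mole.
28.085/162.044 = 0.1733 → 17.33%.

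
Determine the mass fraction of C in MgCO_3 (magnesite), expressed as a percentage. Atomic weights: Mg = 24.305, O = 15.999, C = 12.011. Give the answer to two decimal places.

Formula mass = 1·24.305 + 1·12.011 + 3·15.999 = 84.313 g/mol, of which 12.011 g is C.
So C makes up 12.011/84.313 = 0.1425 of the mass, i.e. 14.25%.

14.25 mass %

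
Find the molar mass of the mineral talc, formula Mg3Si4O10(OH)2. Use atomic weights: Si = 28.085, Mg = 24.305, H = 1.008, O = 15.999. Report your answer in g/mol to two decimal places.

379.26 g/mol

M = 3×24.305 + 4×28.085 + 12×15.999 + 2×1.008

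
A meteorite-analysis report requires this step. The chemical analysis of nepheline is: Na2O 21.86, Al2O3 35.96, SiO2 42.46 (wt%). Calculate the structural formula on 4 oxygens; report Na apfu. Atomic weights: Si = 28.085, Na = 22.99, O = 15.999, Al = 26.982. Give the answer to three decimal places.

21.86 wt% Na2O ÷ 61.979 g/mol = 0.35270 mol, giving 0.70540 Na and 0.35270 O.
35.96 wt% Al2O3 ÷ 101.961 g/mol = 0.35268 mol, giving 0.70536 Al and 1.05804 O.
42.46 wt% SiO2 ÷ 60.083 g/mol = 0.70669 mol, giving 0.70669 Si and 1.41338 O.
Oxygen sums to 2.82412; scaling by 4/2.82412 = 1.41637 puts the formula on 4 O.
Na: 0.70540 × 1.41637 = 0.999 atoms per formula unit.

0.999 Na apfu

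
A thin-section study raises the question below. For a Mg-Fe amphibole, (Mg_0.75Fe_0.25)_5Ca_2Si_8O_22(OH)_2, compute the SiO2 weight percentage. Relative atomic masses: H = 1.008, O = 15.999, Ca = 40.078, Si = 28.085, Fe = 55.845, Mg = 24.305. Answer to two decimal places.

56.43 wt%

M((Mg_0.75Fe_0.25)_5Ca_2Si_8O_22(OH)_2) = 851.778 g/mol; M(SiO2) = 60.083 g/mol.
Moles SiO2 per formula unit = 8 Si ÷ 1 = 8.0000.
SiO2 fraction = (8.0000 × 60.083) / 851.778 = 480.664/851.778 = 0.5643.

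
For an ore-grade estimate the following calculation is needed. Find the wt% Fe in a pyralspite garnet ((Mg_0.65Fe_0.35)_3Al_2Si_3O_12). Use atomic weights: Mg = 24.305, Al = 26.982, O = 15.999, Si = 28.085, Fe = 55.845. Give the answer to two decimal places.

13.44 weight percent

M((Mg_0.65Fe_0.35)_3Al_2Si_3O_12) = 436.239 g/mol.
Fe contributes 1.05 × 55.845 = 58.637 g per mole.
58.637/436.239 = 0.1344 → 13.44%.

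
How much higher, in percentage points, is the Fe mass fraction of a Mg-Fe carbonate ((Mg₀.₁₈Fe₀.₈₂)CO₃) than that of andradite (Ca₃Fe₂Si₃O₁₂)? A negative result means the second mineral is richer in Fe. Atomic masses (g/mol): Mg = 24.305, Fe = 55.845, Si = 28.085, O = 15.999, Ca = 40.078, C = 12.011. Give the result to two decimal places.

19.58 percentage points

M((Mg₀.₁₈Fe₀.₈₂)CO₃) = 110.176 g/mol, so wt% Fe = 45.793/110.176 × 100 = 41.56%.
M(Ca₃Fe₂Si₃O₁₂) = 508.167 g/mol, so wt% Fe = 111.690/508.167 × 100 = 21.98%.
41.56 − 21.98 = 19.58 pp.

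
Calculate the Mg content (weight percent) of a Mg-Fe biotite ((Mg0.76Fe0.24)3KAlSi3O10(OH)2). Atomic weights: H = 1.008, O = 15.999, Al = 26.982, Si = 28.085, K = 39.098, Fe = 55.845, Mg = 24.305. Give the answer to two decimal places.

Formula mass = 2.28*24.305 + 0.72*55.845 + 1*39.098 + 1*26.982 + 3*28.085 + 12*15.999 + 2*1.008 = 439.963 g/mol, of which 55.415 g is Mg.
So Mg makes up 55.415/439.963 = 0.1260 of the mass, i.e. 12.60%.

12.60 weight percent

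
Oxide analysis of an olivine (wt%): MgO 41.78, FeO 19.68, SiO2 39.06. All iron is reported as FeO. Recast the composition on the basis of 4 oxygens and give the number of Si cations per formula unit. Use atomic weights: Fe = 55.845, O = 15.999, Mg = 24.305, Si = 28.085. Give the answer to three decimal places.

41.78 wt% MgO ÷ 40.304 g/mol = 1.03662 mol, giving 1.03662 Mg and 1.03662 O.
19.68 wt% FeO ÷ 71.844 g/mol = 0.27393 mol, giving 0.27393 Fe and 0.27393 O.
39.06 wt% SiO2 ÷ 60.083 g/mol = 0.65010 mol, giving 0.65010 Si and 1.30020 O.
Oxygen sums to 2.61075; scaling by 4/2.61075 = 1.53213 puts the formula on 4 O.
Si: 0.65010 × 1.53213 = 0.996 atoms per formula unit.

0.996 Si apfu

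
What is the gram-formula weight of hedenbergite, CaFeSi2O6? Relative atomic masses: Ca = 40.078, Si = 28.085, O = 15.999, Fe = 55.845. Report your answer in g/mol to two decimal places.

248.09 g/mol

M = 1*40.078 + 1*55.845 + 2*28.085 + 6*15.999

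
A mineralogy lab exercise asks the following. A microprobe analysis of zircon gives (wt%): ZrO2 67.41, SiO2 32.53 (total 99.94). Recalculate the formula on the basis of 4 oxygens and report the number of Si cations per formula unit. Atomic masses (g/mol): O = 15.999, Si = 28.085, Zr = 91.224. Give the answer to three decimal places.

0.995 Si apfu

ZrO2: 67.41/123.222 = 0.54706 mol → 0.54706 mol Zr, 1.09412 mol O.
SiO2: 32.53/60.083 = 0.54142 mol → 0.54142 mol Si, 1.08284 mol O.
Total oxygen = 2.17696 mol. Normalization factor = 4/2.17696 = 1.83742.
Si per 4 O = 0.54142 × 1.83742 = 0.995.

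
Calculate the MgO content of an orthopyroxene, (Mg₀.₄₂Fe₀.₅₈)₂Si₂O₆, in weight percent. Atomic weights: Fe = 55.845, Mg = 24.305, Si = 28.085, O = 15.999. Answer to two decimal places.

M((Mg₀.₄₂Fe₀.₅₈)₂Si₂O₆) = 237.360 g/mol; M(MgO) = 40.304 g/mol.
Moles MgO per formula unit = 0.84 Mg ÷ 1 = 0.8400.
MgO fraction = (0.8400 × 40.304) / 237.360 = 33.855/237.360 = 0.1426.

14.26 wt%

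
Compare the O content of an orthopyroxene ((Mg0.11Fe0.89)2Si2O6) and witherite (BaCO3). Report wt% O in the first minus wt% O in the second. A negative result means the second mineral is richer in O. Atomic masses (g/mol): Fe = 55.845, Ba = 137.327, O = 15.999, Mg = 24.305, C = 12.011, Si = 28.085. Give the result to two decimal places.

M((Mg0.11Fe0.89)2Si2O6) = 256.915 g/mol, so wt% O = 95.994/256.915 × 100 = 37.36%.
M(BaCO3) = 197.335 g/mol, so wt% O = 47.997/197.335 × 100 = 24.32%.
37.36 − 24.32 = 13.04 pp.

13.04 percentage points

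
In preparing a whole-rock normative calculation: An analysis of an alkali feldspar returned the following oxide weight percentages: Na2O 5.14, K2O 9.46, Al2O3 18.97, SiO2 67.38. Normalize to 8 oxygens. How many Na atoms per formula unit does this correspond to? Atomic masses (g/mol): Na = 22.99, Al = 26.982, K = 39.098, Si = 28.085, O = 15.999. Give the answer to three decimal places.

0.445 Na apfu

Na2O (M=61.979): mol = 0.08293; Na = 0.16586, O = 0.08293.
K2O (M=94.195): mol = 0.10043; K = 0.20086, O = 0.10043.
Al2O3 (M=101.961): mol = 0.18605; Al = 0.37210, O = 0.55815.
SiO2 (M=60.083): mol = 1.12145; Si = 1.12145, O = 2.24290.
ΣO = 2.98441; factor = 8/ΣO = 2.68060.
Na apfu = 0.16586 × 2.68060 = 0.445.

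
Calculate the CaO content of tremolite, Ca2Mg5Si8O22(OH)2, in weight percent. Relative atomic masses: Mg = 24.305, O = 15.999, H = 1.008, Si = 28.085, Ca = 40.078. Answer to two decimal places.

13.81 wt%

Formula mass = 812.353 g/mol.
2 Ca → 2.0000 mol CaO per formula unit; M(CaO) = 56.077, so CaO mass = 112.154 g.
112.154/812.353 × 100 = 13.81 wt%.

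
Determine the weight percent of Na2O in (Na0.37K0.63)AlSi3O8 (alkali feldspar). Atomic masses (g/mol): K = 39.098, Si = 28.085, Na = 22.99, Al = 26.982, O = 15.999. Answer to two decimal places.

M((Na0.37K0.63)AlSi3O8) = 272.367 g/mol; M(Na2O) = 61.979 g/mol.
Moles Na2O per formula unit = 0.37 Na ÷ 2 = 0.1850.
Na2O fraction = (0.1850 × 61.979) / 272.367 = 11.466/272.367 = 0.0421.

4.21 wt%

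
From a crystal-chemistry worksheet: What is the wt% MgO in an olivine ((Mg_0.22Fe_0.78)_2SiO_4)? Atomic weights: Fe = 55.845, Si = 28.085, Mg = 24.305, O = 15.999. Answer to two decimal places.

Formula mass = 189.893 g/mol.
0.44 Mg → 0.4400 mol MgO per formula unit; M(MgO) = 40.304, so MgO mass = 17.734 g.
17.734/189.893 × 100 = 9.34 wt%.

9.34 wt%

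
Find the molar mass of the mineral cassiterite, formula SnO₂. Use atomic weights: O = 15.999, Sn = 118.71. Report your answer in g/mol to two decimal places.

150.71 g/mol

Sn: 1 × 118.71 = 118.7100
O: 2 × 15.999 = 31.9980
Summing the contributions gives the formula mass.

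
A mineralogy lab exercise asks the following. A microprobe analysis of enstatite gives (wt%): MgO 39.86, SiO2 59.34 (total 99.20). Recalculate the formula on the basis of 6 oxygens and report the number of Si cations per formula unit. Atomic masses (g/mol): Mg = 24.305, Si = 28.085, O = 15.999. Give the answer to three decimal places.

39.86 wt% MgO ÷ 40.304 g/mol = 0.98898 mol, giving 0.98898 Mg and 0.98898 O.
59.34 wt% SiO2 ÷ 60.083 g/mol = 0.98763 mol, giving 0.98763 Si and 1.97526 O.
Oxygen sums to 2.96424; scaling by 6/2.96424 = 2.02413 puts the formula on 6 O.
Si: 0.98763 × 2.02413 = 1.999 atoms per formula unit.

1.999 Si apfu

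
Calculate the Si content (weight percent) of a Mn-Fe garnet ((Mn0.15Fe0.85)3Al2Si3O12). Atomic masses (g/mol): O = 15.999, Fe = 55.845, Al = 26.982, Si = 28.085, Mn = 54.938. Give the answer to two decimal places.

Formula mass = 0.45×54.938 + 2.55×55.845 + 2×26.982 + 3×28.085 + 12×15.999 = 497.334 g/mol, of which 84.255 g is Si.
So Si makes up 84.255/497.334 = 0.1694 of the mass, i.e. 16.94%.

16.94 weight percent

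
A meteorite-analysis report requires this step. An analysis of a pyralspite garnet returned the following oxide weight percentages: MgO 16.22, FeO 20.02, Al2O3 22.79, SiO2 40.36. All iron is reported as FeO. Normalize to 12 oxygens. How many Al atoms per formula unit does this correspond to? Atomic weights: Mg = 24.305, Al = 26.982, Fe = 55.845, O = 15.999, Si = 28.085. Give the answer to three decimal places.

16.22 wt% MgO ÷ 40.304 g/mol = 0.40244 mol, giving 0.40244 Mg and 0.40244 O.
20.02 wt% FeO ÷ 71.844 g/mol = 0.27866 mol, giving 0.27866 Fe and 0.27866 O.
22.79 wt% Al2O3 ÷ 101.961 g/mol = 0.22352 mol, giving 0.44704 Al and 0.67056 O.
40.36 wt% SiO2 ÷ 60.083 g/mol = 0.67174 mol, giving 0.67174 Si and 1.34348 O.
Oxygen sums to 2.69514; scaling by 12/2.69514 = 4.45246 puts the formula on 12 O.
Al: 0.44704 × 4.45246 = 1.990 atoms per formula unit.

1.990 Al apfu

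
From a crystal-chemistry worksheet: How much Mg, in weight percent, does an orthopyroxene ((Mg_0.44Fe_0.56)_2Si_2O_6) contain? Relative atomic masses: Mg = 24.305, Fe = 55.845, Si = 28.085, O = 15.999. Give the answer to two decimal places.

9.06 weight percent

Formula mass = 0.88×24.305 + 1.12×55.845 + 2×28.085 + 6×15.999 = 236.099 g/mol, of which 21.388 g is Mg.
So Mg makes up 21.388/236.099 = 0.0906 of the mass, i.e. 9.06%.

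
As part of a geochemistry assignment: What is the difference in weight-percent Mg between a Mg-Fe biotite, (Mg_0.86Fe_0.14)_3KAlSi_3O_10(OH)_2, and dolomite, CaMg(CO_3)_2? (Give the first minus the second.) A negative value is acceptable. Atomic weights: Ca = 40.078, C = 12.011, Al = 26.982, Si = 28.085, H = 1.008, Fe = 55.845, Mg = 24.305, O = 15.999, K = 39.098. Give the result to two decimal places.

M((Mg_0.86Fe_0.14)_3KAlSi_3O_10(OH)_2) = 430.501 g/mol, so wt% Mg = 62.707/430.501 × 100 = 14.57%.
M(CaMg(CO_3)_2) = 184.399 g/mol, so wt% Mg = 24.305/184.399 × 100 = 13.18%.
14.57 − 13.18 = 1.39 pp.

1.39 percentage points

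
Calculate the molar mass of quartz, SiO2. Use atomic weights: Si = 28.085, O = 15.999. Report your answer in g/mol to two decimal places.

The formula mass is the sum 1(28.085) + 2(15.999).

60.08 g/mol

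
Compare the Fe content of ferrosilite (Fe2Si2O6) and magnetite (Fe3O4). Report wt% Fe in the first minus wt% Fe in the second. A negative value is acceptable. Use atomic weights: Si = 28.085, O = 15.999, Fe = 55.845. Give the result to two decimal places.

-30.03 percentage points

First mineral: 111.690 g Fe in 263.854 g formula = 42.33 wt% Fe.
Second mineral: 167.535 g Fe in 231.531 g formula = 72.36 wt% Fe.
42.33% − 72.36% gives a difference of -30.03 percentage points.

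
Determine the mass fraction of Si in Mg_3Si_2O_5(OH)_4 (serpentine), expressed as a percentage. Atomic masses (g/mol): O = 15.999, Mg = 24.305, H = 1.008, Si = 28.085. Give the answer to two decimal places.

M(Mg_3Si_2O_5(OH)_4) = 277.108 g/mol.
Si contributes 2 × 28.085 = 56.170 g per mole.
56.170/277.108 = 0.2027 → 20.27%.

20.27 wt%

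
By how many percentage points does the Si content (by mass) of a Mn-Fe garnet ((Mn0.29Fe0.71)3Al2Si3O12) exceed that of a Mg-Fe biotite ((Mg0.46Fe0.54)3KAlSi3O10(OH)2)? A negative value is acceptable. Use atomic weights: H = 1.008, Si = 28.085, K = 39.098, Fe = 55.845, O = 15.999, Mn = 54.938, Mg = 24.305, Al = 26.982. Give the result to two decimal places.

-1.04 percentage points

M((Mn0.29Fe0.71)3Al2Si3O12) = 496.953 g/mol, so wt% Si = 84.255/496.953 × 100 = 16.95%.
M((Mg0.46Fe0.54)3KAlSi3O10(OH)2) = 468.349 g/mol, so wt% Si = 84.255/468.349 × 100 = 17.99%.
16.95 − 17.99 = -1.04 pp.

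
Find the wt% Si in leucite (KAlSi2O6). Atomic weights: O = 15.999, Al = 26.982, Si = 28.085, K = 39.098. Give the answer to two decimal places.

Molar mass of KAlSi2O6: 1×39.098 + 1×26.982 + 2×28.085 + 6×15.999 = 218.244 g/mol.
Mass of Si per formula unit: 2 × 28.085 = 56.170 g.
Weight fraction Si = 56.170 / 218.244 = 0.2574.

25.74 mass %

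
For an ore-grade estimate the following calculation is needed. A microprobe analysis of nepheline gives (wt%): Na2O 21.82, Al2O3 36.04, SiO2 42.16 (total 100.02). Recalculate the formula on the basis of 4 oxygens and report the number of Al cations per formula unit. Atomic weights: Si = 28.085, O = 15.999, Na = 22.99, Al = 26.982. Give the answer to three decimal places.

1.004 Al apfu

Na2O (M=61.979): mol = 0.35205; Na = 0.70410, O = 0.35205.
Al2O3 (M=101.961): mol = 0.35347; Al = 0.70694, O = 1.06041.
SiO2 (M=60.083): mol = 0.70170; Si = 0.70170, O = 1.40340.
ΣO = 2.81586; factor = 4/ΣO = 1.42053.
Al apfu = 0.70694 × 1.42053 = 1.004.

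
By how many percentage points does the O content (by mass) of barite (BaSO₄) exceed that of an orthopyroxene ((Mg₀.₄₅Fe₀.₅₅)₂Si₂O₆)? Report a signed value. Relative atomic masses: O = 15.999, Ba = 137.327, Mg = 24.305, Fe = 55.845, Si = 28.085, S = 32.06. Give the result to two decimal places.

-13.35 percentage points

M(BaSO₄) = 233.383 g/mol, so wt% O = 63.996/233.383 × 100 = 27.42%.
M((Mg₀.₄₅Fe₀.₅₅)₂Si₂O₆) = 235.468 g/mol, so wt% O = 95.994/235.468 × 100 = 40.77%.
27.42 − 40.77 = -13.35 pp.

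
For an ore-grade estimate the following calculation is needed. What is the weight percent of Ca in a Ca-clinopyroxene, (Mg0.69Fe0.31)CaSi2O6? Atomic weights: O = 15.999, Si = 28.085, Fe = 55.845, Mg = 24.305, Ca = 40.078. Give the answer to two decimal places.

M((Mg0.69Fe0.31)CaSi2O6) = 226.324 g/mol.
Ca contributes 1 × 40.078 = 40.078 g per mole.
40.078/226.324 = 0.1771 → 17.71%.

17.71 wt%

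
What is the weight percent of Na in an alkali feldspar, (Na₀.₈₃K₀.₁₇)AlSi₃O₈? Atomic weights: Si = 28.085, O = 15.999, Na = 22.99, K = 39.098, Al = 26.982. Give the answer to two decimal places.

Molar mass of (Na₀.₈₃K₀.₁₇)AlSi₃O₈: 0.83*22.99 + 0.17*39.098 + 1*26.982 + 3*28.085 + 8*15.999 = 264.957 g/mol.
Mass of Na per formula unit: 0.83 × 22.99 = 19.082 g.
Weight fraction Na = 19.082 / 264.957 = 0.0720.

7.20 mass %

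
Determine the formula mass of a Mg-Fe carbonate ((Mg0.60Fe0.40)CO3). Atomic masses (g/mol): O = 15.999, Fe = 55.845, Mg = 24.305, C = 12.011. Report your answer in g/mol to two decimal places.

96.93 g/mol

Mg: 0.60 × 24.305 = 14.5830
Fe: 0.40 × 55.845 = 22.3380
C: 1 × 12.011 = 12.0110
O: 3 × 15.999 = 47.9970
Summing the contributions gives the formula mass.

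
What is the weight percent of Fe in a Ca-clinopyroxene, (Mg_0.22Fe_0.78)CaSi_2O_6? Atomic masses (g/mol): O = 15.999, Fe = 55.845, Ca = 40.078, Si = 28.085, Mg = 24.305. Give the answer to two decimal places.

Formula mass = 0.22*24.305 + 0.78*55.845 + 1*40.078 + 2*28.085 + 6*15.999 = 241.148 g/mol, of which 43.559 g is Fe.
So Fe makes up 43.559/241.148 = 0.1806 of the mass, i.e. 18.06%.

18.06 wt%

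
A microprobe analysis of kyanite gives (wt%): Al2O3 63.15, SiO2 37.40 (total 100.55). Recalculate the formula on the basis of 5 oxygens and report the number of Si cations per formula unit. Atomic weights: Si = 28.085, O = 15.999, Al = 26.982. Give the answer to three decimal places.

1.003 Si apfu

63.15 wt% Al2O3 ÷ 101.961 g/mol = 0.61935 mol, giving 1.23870 Al and 1.85805 O.
37.40 wt% SiO2 ÷ 60.083 g/mol = 0.62247 mol, giving 0.62247 Si and 1.24494 O.
Oxygen sums to 3.10299; scaling by 5/3.10299 = 1.61135 puts the formula on 5 O.
Si: 0.62247 × 1.61135 = 1.003 atoms per formula unit.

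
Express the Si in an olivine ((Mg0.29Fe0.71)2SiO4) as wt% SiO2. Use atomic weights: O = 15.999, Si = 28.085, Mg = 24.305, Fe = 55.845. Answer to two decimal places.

32.39 wt%

Formula mass = 185.478 g/mol.
1 Si → 1.0000 mol SiO2 per formula unit; M(SiO2) = 60.083, so SiO2 mass = 60.083 g.
60.083/185.478 × 100 = 32.39 wt%.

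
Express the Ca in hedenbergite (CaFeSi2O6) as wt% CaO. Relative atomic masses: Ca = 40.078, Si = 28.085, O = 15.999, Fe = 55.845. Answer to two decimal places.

Molar mass of CaFeSi2O6 = 1·40.078 + 1·55.845 + 2·28.085 + 6·15.999 = 248.087 g/mol.
Each formula unit contains 1 Ca, equivalent to 1/1 = 1.0000 mol CaO.
M(CaO) = 1×40.078 + 1×15.999 = 56.077 g/mol.
Mass of CaO per formula unit = 1.0000 × 56.077 = 56.077 g.
CaO wt% = 56.077 / 248.087 × 100 = 22.60%.

22.60 wt%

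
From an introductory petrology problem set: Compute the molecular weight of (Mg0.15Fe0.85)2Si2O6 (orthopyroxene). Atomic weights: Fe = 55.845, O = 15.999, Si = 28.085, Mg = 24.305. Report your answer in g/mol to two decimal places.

254.39 g/mol

M = 0.30*24.305 + 1.70*55.845 + 2*28.085 + 6*15.999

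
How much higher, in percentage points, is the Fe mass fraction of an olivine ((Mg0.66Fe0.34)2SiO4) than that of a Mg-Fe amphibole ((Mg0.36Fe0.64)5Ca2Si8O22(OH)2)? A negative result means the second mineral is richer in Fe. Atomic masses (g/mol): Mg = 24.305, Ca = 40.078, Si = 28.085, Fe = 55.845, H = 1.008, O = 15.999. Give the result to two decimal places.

Fe in (Mg0.66Fe0.34)2SiO4: molar mass 162.138 g/mol; 0.68×55.845 = 37.975 g → 23.42 wt%.
Fe in (Mg0.36Fe0.64)5Ca2Si8O22(OH)2: molar mass 913.281 g/mol; 3.20×55.845 = 178.704 g → 19.57 wt%.
Difference = 23.42 − 19.57 = 3.85 percentage points.

3.85 percentage points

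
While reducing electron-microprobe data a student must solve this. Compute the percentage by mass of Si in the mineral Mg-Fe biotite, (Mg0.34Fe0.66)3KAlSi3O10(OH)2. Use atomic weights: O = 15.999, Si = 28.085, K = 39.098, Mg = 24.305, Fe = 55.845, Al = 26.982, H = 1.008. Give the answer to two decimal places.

Molar mass of (Mg0.34Fe0.66)3KAlSi3O10(OH)2: 1.02*24.305 + 1.98*55.845 + 1*39.098 + 1*26.982 + 3*28.085 + 12*15.999 + 2*1.008 = 479.703 g/mol.
Mass of Si per formula unit: 3 × 28.085 = 84.255 g.
Weight fraction Si = 84.255 / 479.703 = 0.1756.

17.56 wt%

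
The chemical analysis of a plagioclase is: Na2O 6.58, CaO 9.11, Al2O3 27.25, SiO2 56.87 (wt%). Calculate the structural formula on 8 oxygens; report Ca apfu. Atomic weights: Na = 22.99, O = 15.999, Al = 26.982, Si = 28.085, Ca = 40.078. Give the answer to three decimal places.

Na2O: 6.58/61.979 = 0.10616 mol → 0.21232 mol Na, 0.10616 mol O.
CaO: 9.11/56.077 = 0.16246 mol → 0.16246 mol Ca, 0.16246 mol O.
Al2O3: 27.25/101.961 = 0.26726 mol → 0.53452 mol Al, 0.80178 mol O.
SiO2: 56.87/60.083 = 0.94652 mol → 0.94652 mol Si, 1.89304 mol O.
Total oxygen = 2.96344 mol. Normalization factor = 8/2.96344 = 2.69957.
Ca per 8 O = 0.16246 × 2.69957 = 0.439.

0.439 Ca apfu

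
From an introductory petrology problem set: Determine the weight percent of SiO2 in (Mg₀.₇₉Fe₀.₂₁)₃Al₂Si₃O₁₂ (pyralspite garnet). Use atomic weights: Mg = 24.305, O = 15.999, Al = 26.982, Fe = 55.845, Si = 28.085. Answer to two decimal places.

Formula mass = 422.992 g/mol.
3 Si → 3.0000 mol SiO2 per formula unit; M(SiO2) = 60.083, so SiO2 mass = 180.249 g.
180.249/422.992 × 100 = 42.61 wt%.

42.61 wt%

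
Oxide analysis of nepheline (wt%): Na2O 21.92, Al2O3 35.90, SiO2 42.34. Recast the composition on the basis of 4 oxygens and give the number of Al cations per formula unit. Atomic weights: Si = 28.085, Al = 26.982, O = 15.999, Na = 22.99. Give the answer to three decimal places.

0.999 Al apfu

Na2O: 21.92/61.979 = 0.35367 mol → 0.70734 mol Na, 0.35367 mol O.
Al2O3: 35.90/101.961 = 0.35210 mol → 0.70420 mol Al, 1.05630 mol O.
SiO2: 42.34/60.083 = 0.70469 mol → 0.70469 mol Si, 1.40938 mol O.
Total oxygen = 2.81935 mol. Normalization factor = 4/2.81935 = 1.41877.
Al per 4 O = 0.70420 × 1.41877 = 0.999.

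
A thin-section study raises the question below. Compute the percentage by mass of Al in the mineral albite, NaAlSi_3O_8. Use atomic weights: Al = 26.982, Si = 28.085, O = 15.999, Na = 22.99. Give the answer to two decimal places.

10.29 mass %

Formula mass = 1*22.99 + 1*26.982 + 3*28.085 + 8*15.999 = 262.219 g/mol, of which 26.982 g is Al.
So Al makes up 26.982/262.219 = 0.1029 of the mass, i.e. 10.29%.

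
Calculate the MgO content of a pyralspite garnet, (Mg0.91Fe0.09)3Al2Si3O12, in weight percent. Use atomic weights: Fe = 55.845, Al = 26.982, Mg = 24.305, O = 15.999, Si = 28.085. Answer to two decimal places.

M((Mg0.91Fe0.09)3Al2Si3O12) = 411.638 g/mol; M(MgO) = 40.304 g/mol.
Moles MgO per formula unit = 2.73 Mg ÷ 1 = 2.7300.
MgO fraction = (2.7300 × 40.304) / 411.638 = 110.030/411.638 = 0.2673.

26.73 wt%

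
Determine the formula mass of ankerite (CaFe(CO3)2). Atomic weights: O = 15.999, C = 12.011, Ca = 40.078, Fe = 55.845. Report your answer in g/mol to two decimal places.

The formula mass is the sum 1*40.078 + 1*55.845 + 2*12.011 + 6*15.999.

215.94 g/mol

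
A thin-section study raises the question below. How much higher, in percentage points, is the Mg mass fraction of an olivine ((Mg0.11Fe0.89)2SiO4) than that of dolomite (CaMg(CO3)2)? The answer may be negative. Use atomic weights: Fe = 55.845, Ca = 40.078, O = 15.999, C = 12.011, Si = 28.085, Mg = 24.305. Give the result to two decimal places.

-10.46 percentage points

Mg in (Mg0.11Fe0.89)2SiO4: molar mass 196.832 g/mol; 0.22×24.305 = 5.347 g → 2.72 wt%.
Mg in CaMg(CO3)2: molar mass 184.399 g/mol; 1×24.305 = 24.305 g → 13.18 wt%.
Difference = 2.72 − 13.18 = -10.46 percentage points.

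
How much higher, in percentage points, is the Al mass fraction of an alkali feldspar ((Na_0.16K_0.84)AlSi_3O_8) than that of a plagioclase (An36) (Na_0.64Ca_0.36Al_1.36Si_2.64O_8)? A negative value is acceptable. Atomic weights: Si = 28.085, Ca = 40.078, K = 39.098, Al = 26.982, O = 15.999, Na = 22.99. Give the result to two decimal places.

-3.91 percentage points

First mineral: 26.982 g Al in 275.750 g formula = 9.78 wt% Al.
Second mineral: 36.696 g Al in 267.974 g formula = 13.69 wt% Al.
9.78% − 13.69% gives a difference of -3.91 percentage points.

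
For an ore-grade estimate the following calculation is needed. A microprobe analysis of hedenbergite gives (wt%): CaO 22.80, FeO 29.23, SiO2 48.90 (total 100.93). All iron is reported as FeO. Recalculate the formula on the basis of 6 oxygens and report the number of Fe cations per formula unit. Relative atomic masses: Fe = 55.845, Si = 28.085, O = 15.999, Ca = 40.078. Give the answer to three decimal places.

1.000 Fe apfu

22.80 wt% CaO ÷ 56.077 g/mol = 0.40658 mol, giving 0.40658 Ca and 0.40658 O.
29.23 wt% FeO ÷ 71.844 g/mol = 0.40685 mol, giving 0.40685 Fe and 0.40685 O.
48.90 wt% SiO2 ÷ 60.083 g/mol = 0.81387 mol, giving 0.81387 Si and 1.62774 O.
Oxygen sums to 2.44117; scaling by 6/2.44117 = 2.45784 puts the formula on 6 O.
Fe: 0.40685 × 2.45784 = 1.000 atoms per formula unit.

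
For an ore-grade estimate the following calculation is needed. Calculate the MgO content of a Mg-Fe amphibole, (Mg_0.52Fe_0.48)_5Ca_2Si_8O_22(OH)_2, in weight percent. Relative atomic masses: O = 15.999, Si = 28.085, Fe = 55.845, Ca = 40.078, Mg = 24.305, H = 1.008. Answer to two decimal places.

11.80 wt%

Formula mass = 888.049 g/mol.
2.60 Mg → 2.6000 mol MgO per formula unit; M(MgO) = 40.304, so MgO mass = 104.790 g.
104.790/888.049 × 100 = 11.80 wt%.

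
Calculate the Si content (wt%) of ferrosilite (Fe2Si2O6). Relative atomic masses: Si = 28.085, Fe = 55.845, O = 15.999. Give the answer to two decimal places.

21.29 wt%

M(Fe2Si2O6) = 263.854 g/mol.
Si contributes 2 × 28.085 = 56.170 g per mole.
56.170/263.854 = 0.2129 → 21.29%.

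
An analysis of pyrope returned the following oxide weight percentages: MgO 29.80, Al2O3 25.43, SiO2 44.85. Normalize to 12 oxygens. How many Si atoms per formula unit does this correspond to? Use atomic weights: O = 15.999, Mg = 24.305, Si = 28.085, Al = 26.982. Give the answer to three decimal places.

3.005 Si apfu

29.80 wt% MgO ÷ 40.304 g/mol = 0.73938 mol, giving 0.73938 Mg and 0.73938 O.
25.43 wt% Al2O3 ÷ 101.961 g/mol = 0.24941 mol, giving 0.49882 Al and 0.74823 O.
44.85 wt% SiO2 ÷ 60.083 g/mol = 0.74647 mol, giving 0.74647 Si and 1.49294 O.
Oxygen sums to 2.98055; scaling by 12/2.98055 = 4.02610 puts the formula on 12 O.
Si: 0.74647 × 4.02610 = 3.005 atoms per formula unit.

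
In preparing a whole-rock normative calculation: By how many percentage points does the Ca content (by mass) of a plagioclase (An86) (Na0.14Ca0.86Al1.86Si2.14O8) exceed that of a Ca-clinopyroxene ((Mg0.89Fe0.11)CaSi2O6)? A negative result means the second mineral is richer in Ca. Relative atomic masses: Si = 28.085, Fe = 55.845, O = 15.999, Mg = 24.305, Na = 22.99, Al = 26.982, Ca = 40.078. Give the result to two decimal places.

-5.73 percentage points

M(Na0.14Ca0.86Al1.86Si2.14O8) = 275.966 g/mol, so wt% Ca = 34.467/275.966 × 100 = 12.49%.
M((Mg0.89Fe0.11)CaSi2O6) = 220.016 g/mol, so wt% Ca = 40.078/220.016 × 100 = 18.22%.
12.49 − 18.22 = -5.73 pp.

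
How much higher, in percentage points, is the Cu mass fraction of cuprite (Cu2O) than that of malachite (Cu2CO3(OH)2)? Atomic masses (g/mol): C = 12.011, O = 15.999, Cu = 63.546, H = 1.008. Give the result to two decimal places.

M(Cu2O) = 143.091 g/mol, so wt% Cu = 127.092/143.091 × 100 = 88.82%.
M(Cu2CO3(OH)2) = 221.114 g/mol, so wt% Cu = 127.092/221.114 × 100 = 57.48%.
88.82 − 57.48 = 31.34 pp.

31.34 percentage points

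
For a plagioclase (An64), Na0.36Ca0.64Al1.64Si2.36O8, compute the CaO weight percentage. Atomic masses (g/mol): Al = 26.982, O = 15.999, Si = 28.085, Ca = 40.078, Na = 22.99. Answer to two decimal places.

Formula mass = 272.449 g/mol.
0.64 Ca → 0.6400 mol CaO per formula unit; M(CaO) = 56.077, so CaO mass = 35.889 g.
35.889/272.449 × 100 = 13.17 wt%.

13.17 wt%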